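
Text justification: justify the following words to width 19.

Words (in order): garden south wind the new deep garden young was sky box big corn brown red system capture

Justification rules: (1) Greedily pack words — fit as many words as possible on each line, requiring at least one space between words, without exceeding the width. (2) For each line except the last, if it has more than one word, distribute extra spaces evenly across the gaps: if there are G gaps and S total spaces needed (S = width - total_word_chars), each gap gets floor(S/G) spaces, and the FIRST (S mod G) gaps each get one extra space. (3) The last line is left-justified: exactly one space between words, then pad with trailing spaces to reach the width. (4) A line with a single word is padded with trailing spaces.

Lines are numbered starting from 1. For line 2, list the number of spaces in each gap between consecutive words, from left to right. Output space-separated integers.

Answer: 1 1 1

Derivation:
Line 1: ['garden', 'south', 'wind'] (min_width=17, slack=2)
Line 2: ['the', 'new', 'deep', 'garden'] (min_width=19, slack=0)
Line 3: ['young', 'was', 'sky', 'box'] (min_width=17, slack=2)
Line 4: ['big', 'corn', 'brown', 'red'] (min_width=18, slack=1)
Line 5: ['system', 'capture'] (min_width=14, slack=5)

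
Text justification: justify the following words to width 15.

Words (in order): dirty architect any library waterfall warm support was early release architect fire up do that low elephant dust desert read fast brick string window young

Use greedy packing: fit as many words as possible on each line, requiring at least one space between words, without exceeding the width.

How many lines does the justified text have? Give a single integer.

Answer: 12

Derivation:
Line 1: ['dirty', 'architect'] (min_width=15, slack=0)
Line 2: ['any', 'library'] (min_width=11, slack=4)
Line 3: ['waterfall', 'warm'] (min_width=14, slack=1)
Line 4: ['support', 'was'] (min_width=11, slack=4)
Line 5: ['early', 'release'] (min_width=13, slack=2)
Line 6: ['architect', 'fire'] (min_width=14, slack=1)
Line 7: ['up', 'do', 'that', 'low'] (min_width=14, slack=1)
Line 8: ['elephant', 'dust'] (min_width=13, slack=2)
Line 9: ['desert', 'read'] (min_width=11, slack=4)
Line 10: ['fast', 'brick'] (min_width=10, slack=5)
Line 11: ['string', 'window'] (min_width=13, slack=2)
Line 12: ['young'] (min_width=5, slack=10)
Total lines: 12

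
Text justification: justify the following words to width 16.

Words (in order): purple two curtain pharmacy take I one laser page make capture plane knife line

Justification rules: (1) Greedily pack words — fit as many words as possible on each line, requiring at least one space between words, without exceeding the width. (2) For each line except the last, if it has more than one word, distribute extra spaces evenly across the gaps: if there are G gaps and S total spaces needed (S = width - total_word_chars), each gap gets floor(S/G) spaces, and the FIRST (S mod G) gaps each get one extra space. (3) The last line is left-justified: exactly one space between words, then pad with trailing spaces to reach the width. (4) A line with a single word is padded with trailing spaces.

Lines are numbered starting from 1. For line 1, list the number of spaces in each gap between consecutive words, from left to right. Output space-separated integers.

Line 1: ['purple', 'two'] (min_width=10, slack=6)
Line 2: ['curtain', 'pharmacy'] (min_width=16, slack=0)
Line 3: ['take', 'I', 'one', 'laser'] (min_width=16, slack=0)
Line 4: ['page', 'make'] (min_width=9, slack=7)
Line 5: ['capture', 'plane'] (min_width=13, slack=3)
Line 6: ['knife', 'line'] (min_width=10, slack=6)

Answer: 7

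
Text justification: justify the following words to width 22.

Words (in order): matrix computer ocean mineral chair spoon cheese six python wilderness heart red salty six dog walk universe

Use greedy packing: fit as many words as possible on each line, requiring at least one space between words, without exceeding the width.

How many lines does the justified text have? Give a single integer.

Answer: 6

Derivation:
Line 1: ['matrix', 'computer', 'ocean'] (min_width=21, slack=1)
Line 2: ['mineral', 'chair', 'spoon'] (min_width=19, slack=3)
Line 3: ['cheese', 'six', 'python'] (min_width=17, slack=5)
Line 4: ['wilderness', 'heart', 'red'] (min_width=20, slack=2)
Line 5: ['salty', 'six', 'dog', 'walk'] (min_width=18, slack=4)
Line 6: ['universe'] (min_width=8, slack=14)
Total lines: 6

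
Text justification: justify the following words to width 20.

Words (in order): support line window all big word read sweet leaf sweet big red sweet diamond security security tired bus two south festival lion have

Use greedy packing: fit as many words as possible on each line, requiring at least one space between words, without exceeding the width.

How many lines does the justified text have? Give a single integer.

Answer: 7

Derivation:
Line 1: ['support', 'line', 'window'] (min_width=19, slack=1)
Line 2: ['all', 'big', 'word', 'read'] (min_width=17, slack=3)
Line 3: ['sweet', 'leaf', 'sweet', 'big'] (min_width=20, slack=0)
Line 4: ['red', 'sweet', 'diamond'] (min_width=17, slack=3)
Line 5: ['security', 'security'] (min_width=17, slack=3)
Line 6: ['tired', 'bus', 'two', 'south'] (min_width=19, slack=1)
Line 7: ['festival', 'lion', 'have'] (min_width=18, slack=2)
Total lines: 7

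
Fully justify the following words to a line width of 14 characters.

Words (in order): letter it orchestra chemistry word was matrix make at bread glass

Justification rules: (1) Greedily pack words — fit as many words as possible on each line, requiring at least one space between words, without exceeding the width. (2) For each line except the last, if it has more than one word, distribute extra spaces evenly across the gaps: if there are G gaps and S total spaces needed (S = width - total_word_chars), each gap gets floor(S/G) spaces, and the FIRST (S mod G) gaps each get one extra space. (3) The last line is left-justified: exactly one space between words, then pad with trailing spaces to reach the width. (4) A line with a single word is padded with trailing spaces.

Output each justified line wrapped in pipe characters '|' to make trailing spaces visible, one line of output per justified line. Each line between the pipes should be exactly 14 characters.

Line 1: ['letter', 'it'] (min_width=9, slack=5)
Line 2: ['orchestra'] (min_width=9, slack=5)
Line 3: ['chemistry', 'word'] (min_width=14, slack=0)
Line 4: ['was', 'matrix'] (min_width=10, slack=4)
Line 5: ['make', 'at', 'bread'] (min_width=13, slack=1)
Line 6: ['glass'] (min_width=5, slack=9)

Answer: |letter      it|
|orchestra     |
|chemistry word|
|was     matrix|
|make  at bread|
|glass         |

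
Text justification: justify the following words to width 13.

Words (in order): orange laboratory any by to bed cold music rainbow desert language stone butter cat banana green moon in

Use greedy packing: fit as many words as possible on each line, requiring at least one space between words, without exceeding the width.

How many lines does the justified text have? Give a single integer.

Line 1: ['orange'] (min_width=6, slack=7)
Line 2: ['laboratory'] (min_width=10, slack=3)
Line 3: ['any', 'by', 'to', 'bed'] (min_width=13, slack=0)
Line 4: ['cold', 'music'] (min_width=10, slack=3)
Line 5: ['rainbow'] (min_width=7, slack=6)
Line 6: ['desert'] (min_width=6, slack=7)
Line 7: ['language'] (min_width=8, slack=5)
Line 8: ['stone', 'butter'] (min_width=12, slack=1)
Line 9: ['cat', 'banana'] (min_width=10, slack=3)
Line 10: ['green', 'moon', 'in'] (min_width=13, slack=0)
Total lines: 10

Answer: 10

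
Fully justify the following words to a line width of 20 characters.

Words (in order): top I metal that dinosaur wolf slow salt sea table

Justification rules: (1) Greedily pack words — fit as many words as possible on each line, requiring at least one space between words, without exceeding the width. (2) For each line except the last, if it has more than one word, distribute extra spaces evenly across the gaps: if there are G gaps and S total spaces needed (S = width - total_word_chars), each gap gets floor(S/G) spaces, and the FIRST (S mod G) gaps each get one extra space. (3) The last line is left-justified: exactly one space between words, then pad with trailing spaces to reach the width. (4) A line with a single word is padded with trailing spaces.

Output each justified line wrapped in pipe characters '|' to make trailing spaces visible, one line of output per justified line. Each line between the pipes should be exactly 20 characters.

Line 1: ['top', 'I', 'metal', 'that'] (min_width=16, slack=4)
Line 2: ['dinosaur', 'wolf', 'slow'] (min_width=18, slack=2)
Line 3: ['salt', 'sea', 'table'] (min_width=14, slack=6)

Answer: |top   I  metal  that|
|dinosaur  wolf  slow|
|salt sea table      |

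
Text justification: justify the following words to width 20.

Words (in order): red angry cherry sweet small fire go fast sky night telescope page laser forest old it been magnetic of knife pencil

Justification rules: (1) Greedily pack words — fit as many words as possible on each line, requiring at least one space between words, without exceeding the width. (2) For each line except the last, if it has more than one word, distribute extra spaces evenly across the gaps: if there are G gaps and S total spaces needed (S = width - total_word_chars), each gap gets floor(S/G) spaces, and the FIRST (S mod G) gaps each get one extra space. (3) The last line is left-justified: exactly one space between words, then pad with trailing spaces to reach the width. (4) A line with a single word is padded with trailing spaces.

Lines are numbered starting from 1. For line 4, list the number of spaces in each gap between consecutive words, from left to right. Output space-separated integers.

Line 1: ['red', 'angry', 'cherry'] (min_width=16, slack=4)
Line 2: ['sweet', 'small', 'fire', 'go'] (min_width=19, slack=1)
Line 3: ['fast', 'sky', 'night'] (min_width=14, slack=6)
Line 4: ['telescope', 'page', 'laser'] (min_width=20, slack=0)
Line 5: ['forest', 'old', 'it', 'been'] (min_width=18, slack=2)
Line 6: ['magnetic', 'of', 'knife'] (min_width=17, slack=3)
Line 7: ['pencil'] (min_width=6, slack=14)

Answer: 1 1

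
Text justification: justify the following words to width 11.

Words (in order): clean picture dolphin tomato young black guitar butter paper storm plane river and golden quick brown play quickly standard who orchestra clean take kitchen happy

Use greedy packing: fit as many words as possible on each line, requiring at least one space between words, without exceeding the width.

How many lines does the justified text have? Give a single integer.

Line 1: ['clean'] (min_width=5, slack=6)
Line 2: ['picture'] (min_width=7, slack=4)
Line 3: ['dolphin'] (min_width=7, slack=4)
Line 4: ['tomato'] (min_width=6, slack=5)
Line 5: ['young', 'black'] (min_width=11, slack=0)
Line 6: ['guitar'] (min_width=6, slack=5)
Line 7: ['butter'] (min_width=6, slack=5)
Line 8: ['paper', 'storm'] (min_width=11, slack=0)
Line 9: ['plane', 'river'] (min_width=11, slack=0)
Line 10: ['and', 'golden'] (min_width=10, slack=1)
Line 11: ['quick', 'brown'] (min_width=11, slack=0)
Line 12: ['play'] (min_width=4, slack=7)
Line 13: ['quickly'] (min_width=7, slack=4)
Line 14: ['standard'] (min_width=8, slack=3)
Line 15: ['who'] (min_width=3, slack=8)
Line 16: ['orchestra'] (min_width=9, slack=2)
Line 17: ['clean', 'take'] (min_width=10, slack=1)
Line 18: ['kitchen'] (min_width=7, slack=4)
Line 19: ['happy'] (min_width=5, slack=6)
Total lines: 19

Answer: 19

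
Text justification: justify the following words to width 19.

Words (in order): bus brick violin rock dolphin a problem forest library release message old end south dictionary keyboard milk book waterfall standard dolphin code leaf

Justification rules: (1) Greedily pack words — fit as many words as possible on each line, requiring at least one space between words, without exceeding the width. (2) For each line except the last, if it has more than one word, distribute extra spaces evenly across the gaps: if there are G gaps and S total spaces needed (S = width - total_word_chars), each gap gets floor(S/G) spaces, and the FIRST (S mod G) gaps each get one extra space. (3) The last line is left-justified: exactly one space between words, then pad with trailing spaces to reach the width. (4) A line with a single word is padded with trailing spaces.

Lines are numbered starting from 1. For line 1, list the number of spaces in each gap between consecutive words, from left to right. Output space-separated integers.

Answer: 3 2

Derivation:
Line 1: ['bus', 'brick', 'violin'] (min_width=16, slack=3)
Line 2: ['rock', 'dolphin', 'a'] (min_width=14, slack=5)
Line 3: ['problem', 'forest'] (min_width=14, slack=5)
Line 4: ['library', 'release'] (min_width=15, slack=4)
Line 5: ['message', 'old', 'end'] (min_width=15, slack=4)
Line 6: ['south', 'dictionary'] (min_width=16, slack=3)
Line 7: ['keyboard', 'milk', 'book'] (min_width=18, slack=1)
Line 8: ['waterfall', 'standard'] (min_width=18, slack=1)
Line 9: ['dolphin', 'code', 'leaf'] (min_width=17, slack=2)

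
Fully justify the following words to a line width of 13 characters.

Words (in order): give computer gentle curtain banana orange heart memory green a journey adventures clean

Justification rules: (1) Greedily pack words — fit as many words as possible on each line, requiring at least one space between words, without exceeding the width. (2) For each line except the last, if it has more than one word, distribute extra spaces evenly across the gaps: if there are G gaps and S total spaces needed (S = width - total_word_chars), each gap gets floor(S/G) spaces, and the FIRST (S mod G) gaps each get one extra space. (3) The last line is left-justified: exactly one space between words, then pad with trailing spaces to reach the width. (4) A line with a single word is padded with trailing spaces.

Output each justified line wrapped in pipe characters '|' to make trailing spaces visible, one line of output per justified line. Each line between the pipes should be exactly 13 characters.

Answer: |give computer|
|gentle       |
|curtain      |
|banana orange|
|heart  memory|
|green       a|
|journey      |
|adventures   |
|clean        |

Derivation:
Line 1: ['give', 'computer'] (min_width=13, slack=0)
Line 2: ['gentle'] (min_width=6, slack=7)
Line 3: ['curtain'] (min_width=7, slack=6)
Line 4: ['banana', 'orange'] (min_width=13, slack=0)
Line 5: ['heart', 'memory'] (min_width=12, slack=1)
Line 6: ['green', 'a'] (min_width=7, slack=6)
Line 7: ['journey'] (min_width=7, slack=6)
Line 8: ['adventures'] (min_width=10, slack=3)
Line 9: ['clean'] (min_width=5, slack=8)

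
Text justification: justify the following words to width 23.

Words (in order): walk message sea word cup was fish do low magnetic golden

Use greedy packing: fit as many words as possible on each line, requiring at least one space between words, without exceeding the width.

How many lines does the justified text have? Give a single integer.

Answer: 3

Derivation:
Line 1: ['walk', 'message', 'sea', 'word'] (min_width=21, slack=2)
Line 2: ['cup', 'was', 'fish', 'do', 'low'] (min_width=19, slack=4)
Line 3: ['magnetic', 'golden'] (min_width=15, slack=8)
Total lines: 3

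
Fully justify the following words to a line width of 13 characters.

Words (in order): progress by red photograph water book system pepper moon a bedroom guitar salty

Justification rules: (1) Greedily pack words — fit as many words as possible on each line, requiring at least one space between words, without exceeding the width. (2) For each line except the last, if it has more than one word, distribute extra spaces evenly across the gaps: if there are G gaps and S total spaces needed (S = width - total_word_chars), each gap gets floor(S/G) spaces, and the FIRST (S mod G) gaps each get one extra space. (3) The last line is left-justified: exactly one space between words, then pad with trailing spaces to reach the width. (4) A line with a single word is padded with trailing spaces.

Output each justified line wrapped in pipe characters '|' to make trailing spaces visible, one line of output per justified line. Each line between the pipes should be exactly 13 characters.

Line 1: ['progress', 'by'] (min_width=11, slack=2)
Line 2: ['red'] (min_width=3, slack=10)
Line 3: ['photograph'] (min_width=10, slack=3)
Line 4: ['water', 'book'] (min_width=10, slack=3)
Line 5: ['system', 'pepper'] (min_width=13, slack=0)
Line 6: ['moon', 'a'] (min_width=6, slack=7)
Line 7: ['bedroom'] (min_width=7, slack=6)
Line 8: ['guitar', 'salty'] (min_width=12, slack=1)

Answer: |progress   by|
|red          |
|photograph   |
|water    book|
|system pepper|
|moon        a|
|bedroom      |
|guitar salty |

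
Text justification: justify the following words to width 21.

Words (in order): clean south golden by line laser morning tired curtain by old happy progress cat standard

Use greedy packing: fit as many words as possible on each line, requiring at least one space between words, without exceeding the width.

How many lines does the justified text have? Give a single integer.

Answer: 5

Derivation:
Line 1: ['clean', 'south', 'golden', 'by'] (min_width=21, slack=0)
Line 2: ['line', 'laser', 'morning'] (min_width=18, slack=3)
Line 3: ['tired', 'curtain', 'by', 'old'] (min_width=20, slack=1)
Line 4: ['happy', 'progress', 'cat'] (min_width=18, slack=3)
Line 5: ['standard'] (min_width=8, slack=13)
Total lines: 5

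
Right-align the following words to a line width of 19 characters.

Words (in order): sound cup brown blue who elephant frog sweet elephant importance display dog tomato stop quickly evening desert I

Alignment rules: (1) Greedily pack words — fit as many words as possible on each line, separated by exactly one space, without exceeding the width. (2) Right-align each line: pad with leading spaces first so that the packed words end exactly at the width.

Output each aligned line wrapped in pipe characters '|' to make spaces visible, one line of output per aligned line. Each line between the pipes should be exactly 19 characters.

Answer: |    sound cup brown|
|  blue who elephant|
|frog sweet elephant|
| importance display|
|    dog tomato stop|
|    quickly evening|
|           desert I|

Derivation:
Line 1: ['sound', 'cup', 'brown'] (min_width=15, slack=4)
Line 2: ['blue', 'who', 'elephant'] (min_width=17, slack=2)
Line 3: ['frog', 'sweet', 'elephant'] (min_width=19, slack=0)
Line 4: ['importance', 'display'] (min_width=18, slack=1)
Line 5: ['dog', 'tomato', 'stop'] (min_width=15, slack=4)
Line 6: ['quickly', 'evening'] (min_width=15, slack=4)
Line 7: ['desert', 'I'] (min_width=8, slack=11)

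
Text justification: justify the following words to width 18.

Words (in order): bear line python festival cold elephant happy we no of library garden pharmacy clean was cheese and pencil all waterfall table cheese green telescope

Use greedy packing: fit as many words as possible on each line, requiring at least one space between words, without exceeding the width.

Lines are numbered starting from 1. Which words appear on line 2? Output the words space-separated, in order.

Line 1: ['bear', 'line', 'python'] (min_width=16, slack=2)
Line 2: ['festival', 'cold'] (min_width=13, slack=5)
Line 3: ['elephant', 'happy', 'we'] (min_width=17, slack=1)
Line 4: ['no', 'of', 'library'] (min_width=13, slack=5)
Line 5: ['garden', 'pharmacy'] (min_width=15, slack=3)
Line 6: ['clean', 'was', 'cheese'] (min_width=16, slack=2)
Line 7: ['and', 'pencil', 'all'] (min_width=14, slack=4)
Line 8: ['waterfall', 'table'] (min_width=15, slack=3)
Line 9: ['cheese', 'green'] (min_width=12, slack=6)
Line 10: ['telescope'] (min_width=9, slack=9)

Answer: festival cold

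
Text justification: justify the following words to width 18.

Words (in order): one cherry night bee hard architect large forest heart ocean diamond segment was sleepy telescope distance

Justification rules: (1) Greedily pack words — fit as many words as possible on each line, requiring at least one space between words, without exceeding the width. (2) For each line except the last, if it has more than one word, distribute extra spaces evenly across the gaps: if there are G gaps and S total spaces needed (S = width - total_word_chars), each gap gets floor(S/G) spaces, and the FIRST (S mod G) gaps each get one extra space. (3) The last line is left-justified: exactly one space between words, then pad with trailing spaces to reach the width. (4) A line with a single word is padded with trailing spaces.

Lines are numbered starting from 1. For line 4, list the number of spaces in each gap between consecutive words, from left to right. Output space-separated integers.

Answer: 6

Derivation:
Line 1: ['one', 'cherry', 'night'] (min_width=16, slack=2)
Line 2: ['bee', 'hard', 'architect'] (min_width=18, slack=0)
Line 3: ['large', 'forest', 'heart'] (min_width=18, slack=0)
Line 4: ['ocean', 'diamond'] (min_width=13, slack=5)
Line 5: ['segment', 'was', 'sleepy'] (min_width=18, slack=0)
Line 6: ['telescope', 'distance'] (min_width=18, slack=0)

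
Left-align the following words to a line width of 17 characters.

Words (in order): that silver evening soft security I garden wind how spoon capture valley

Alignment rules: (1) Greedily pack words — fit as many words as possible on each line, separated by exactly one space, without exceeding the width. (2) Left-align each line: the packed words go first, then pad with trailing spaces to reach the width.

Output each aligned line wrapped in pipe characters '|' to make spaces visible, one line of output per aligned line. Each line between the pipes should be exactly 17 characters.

Answer: |that silver      |
|evening soft     |
|security I garden|
|wind how spoon   |
|capture valley   |

Derivation:
Line 1: ['that', 'silver'] (min_width=11, slack=6)
Line 2: ['evening', 'soft'] (min_width=12, slack=5)
Line 3: ['security', 'I', 'garden'] (min_width=17, slack=0)
Line 4: ['wind', 'how', 'spoon'] (min_width=14, slack=3)
Line 5: ['capture', 'valley'] (min_width=14, slack=3)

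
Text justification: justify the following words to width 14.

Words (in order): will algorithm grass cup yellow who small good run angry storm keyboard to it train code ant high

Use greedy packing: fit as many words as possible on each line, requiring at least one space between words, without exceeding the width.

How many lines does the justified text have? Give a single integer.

Answer: 8

Derivation:
Line 1: ['will', 'algorithm'] (min_width=14, slack=0)
Line 2: ['grass', 'cup'] (min_width=9, slack=5)
Line 3: ['yellow', 'who'] (min_width=10, slack=4)
Line 4: ['small', 'good', 'run'] (min_width=14, slack=0)
Line 5: ['angry', 'storm'] (min_width=11, slack=3)
Line 6: ['keyboard', 'to', 'it'] (min_width=14, slack=0)
Line 7: ['train', 'code', 'ant'] (min_width=14, slack=0)
Line 8: ['high'] (min_width=4, slack=10)
Total lines: 8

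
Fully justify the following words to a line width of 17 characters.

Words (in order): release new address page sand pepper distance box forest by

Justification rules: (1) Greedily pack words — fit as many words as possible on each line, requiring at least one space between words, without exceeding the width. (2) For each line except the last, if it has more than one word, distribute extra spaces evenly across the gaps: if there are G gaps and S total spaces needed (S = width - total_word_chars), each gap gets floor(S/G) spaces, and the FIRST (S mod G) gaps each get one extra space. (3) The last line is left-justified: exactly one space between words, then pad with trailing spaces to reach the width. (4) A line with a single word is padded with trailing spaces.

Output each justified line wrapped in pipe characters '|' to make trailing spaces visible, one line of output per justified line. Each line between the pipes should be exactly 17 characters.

Line 1: ['release', 'new'] (min_width=11, slack=6)
Line 2: ['address', 'page', 'sand'] (min_width=17, slack=0)
Line 3: ['pepper', 'distance'] (min_width=15, slack=2)
Line 4: ['box', 'forest', 'by'] (min_width=13, slack=4)

Answer: |release       new|
|address page sand|
|pepper   distance|
|box forest by    |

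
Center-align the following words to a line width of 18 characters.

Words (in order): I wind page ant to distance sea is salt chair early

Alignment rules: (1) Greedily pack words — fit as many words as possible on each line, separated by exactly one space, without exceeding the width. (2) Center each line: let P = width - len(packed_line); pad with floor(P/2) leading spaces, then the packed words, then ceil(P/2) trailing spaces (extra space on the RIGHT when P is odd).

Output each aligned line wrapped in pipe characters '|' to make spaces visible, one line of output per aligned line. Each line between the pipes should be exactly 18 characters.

Answer: |I wind page ant to|
| distance sea is  |
| salt chair early |

Derivation:
Line 1: ['I', 'wind', 'page', 'ant', 'to'] (min_width=18, slack=0)
Line 2: ['distance', 'sea', 'is'] (min_width=15, slack=3)
Line 3: ['salt', 'chair', 'early'] (min_width=16, slack=2)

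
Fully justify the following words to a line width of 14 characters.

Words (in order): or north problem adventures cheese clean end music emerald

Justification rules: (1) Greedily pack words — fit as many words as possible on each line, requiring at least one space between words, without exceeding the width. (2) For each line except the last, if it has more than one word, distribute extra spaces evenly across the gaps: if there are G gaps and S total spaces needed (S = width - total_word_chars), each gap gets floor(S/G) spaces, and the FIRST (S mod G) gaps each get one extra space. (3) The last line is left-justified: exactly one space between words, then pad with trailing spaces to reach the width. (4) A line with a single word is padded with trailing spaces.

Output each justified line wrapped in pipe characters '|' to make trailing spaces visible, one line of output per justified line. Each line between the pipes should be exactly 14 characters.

Line 1: ['or', 'north'] (min_width=8, slack=6)
Line 2: ['problem'] (min_width=7, slack=7)
Line 3: ['adventures'] (min_width=10, slack=4)
Line 4: ['cheese', 'clean'] (min_width=12, slack=2)
Line 5: ['end', 'music'] (min_width=9, slack=5)
Line 6: ['emerald'] (min_width=7, slack=7)

Answer: |or       north|
|problem       |
|adventures    |
|cheese   clean|
|end      music|
|emerald       |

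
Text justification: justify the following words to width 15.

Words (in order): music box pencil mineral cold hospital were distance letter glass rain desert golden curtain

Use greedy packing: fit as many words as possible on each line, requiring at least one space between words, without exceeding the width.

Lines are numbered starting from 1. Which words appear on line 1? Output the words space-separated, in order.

Answer: music box

Derivation:
Line 1: ['music', 'box'] (min_width=9, slack=6)
Line 2: ['pencil', 'mineral'] (min_width=14, slack=1)
Line 3: ['cold', 'hospital'] (min_width=13, slack=2)
Line 4: ['were', 'distance'] (min_width=13, slack=2)
Line 5: ['letter', 'glass'] (min_width=12, slack=3)
Line 6: ['rain', 'desert'] (min_width=11, slack=4)
Line 7: ['golden', 'curtain'] (min_width=14, slack=1)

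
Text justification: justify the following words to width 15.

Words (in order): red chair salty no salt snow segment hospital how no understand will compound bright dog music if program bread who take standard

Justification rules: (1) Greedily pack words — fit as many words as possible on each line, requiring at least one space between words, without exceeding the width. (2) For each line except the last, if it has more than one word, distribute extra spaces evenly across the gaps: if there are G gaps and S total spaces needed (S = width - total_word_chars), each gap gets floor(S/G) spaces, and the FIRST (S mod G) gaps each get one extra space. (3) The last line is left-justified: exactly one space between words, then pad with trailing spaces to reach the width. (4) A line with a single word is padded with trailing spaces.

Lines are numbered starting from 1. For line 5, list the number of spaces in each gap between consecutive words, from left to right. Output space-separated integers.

Answer: 1

Derivation:
Line 1: ['red', 'chair', 'salty'] (min_width=15, slack=0)
Line 2: ['no', 'salt', 'snow'] (min_width=12, slack=3)
Line 3: ['segment'] (min_width=7, slack=8)
Line 4: ['hospital', 'how', 'no'] (min_width=15, slack=0)
Line 5: ['understand', 'will'] (min_width=15, slack=0)
Line 6: ['compound', 'bright'] (min_width=15, slack=0)
Line 7: ['dog', 'music', 'if'] (min_width=12, slack=3)
Line 8: ['program', 'bread'] (min_width=13, slack=2)
Line 9: ['who', 'take'] (min_width=8, slack=7)
Line 10: ['standard'] (min_width=8, slack=7)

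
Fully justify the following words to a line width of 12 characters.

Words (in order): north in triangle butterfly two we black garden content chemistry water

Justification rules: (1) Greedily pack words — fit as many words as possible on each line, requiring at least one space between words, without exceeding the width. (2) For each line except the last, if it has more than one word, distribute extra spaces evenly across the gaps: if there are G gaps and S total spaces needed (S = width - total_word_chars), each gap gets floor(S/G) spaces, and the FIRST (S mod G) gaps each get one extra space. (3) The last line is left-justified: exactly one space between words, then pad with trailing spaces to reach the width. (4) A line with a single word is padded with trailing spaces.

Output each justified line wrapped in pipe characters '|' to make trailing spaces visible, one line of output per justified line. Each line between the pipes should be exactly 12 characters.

Line 1: ['north', 'in'] (min_width=8, slack=4)
Line 2: ['triangle'] (min_width=8, slack=4)
Line 3: ['butterfly'] (min_width=9, slack=3)
Line 4: ['two', 'we', 'black'] (min_width=12, slack=0)
Line 5: ['garden'] (min_width=6, slack=6)
Line 6: ['content'] (min_width=7, slack=5)
Line 7: ['chemistry'] (min_width=9, slack=3)
Line 8: ['water'] (min_width=5, slack=7)

Answer: |north     in|
|triangle    |
|butterfly   |
|two we black|
|garden      |
|content     |
|chemistry   |
|water       |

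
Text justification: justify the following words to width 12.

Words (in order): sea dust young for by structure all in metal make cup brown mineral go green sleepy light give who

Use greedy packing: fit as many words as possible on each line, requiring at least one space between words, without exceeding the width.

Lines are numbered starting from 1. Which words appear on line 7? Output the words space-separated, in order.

Line 1: ['sea', 'dust'] (min_width=8, slack=4)
Line 2: ['young', 'for', 'by'] (min_width=12, slack=0)
Line 3: ['structure'] (min_width=9, slack=3)
Line 4: ['all', 'in', 'metal'] (min_width=12, slack=0)
Line 5: ['make', 'cup'] (min_width=8, slack=4)
Line 6: ['brown'] (min_width=5, slack=7)
Line 7: ['mineral', 'go'] (min_width=10, slack=2)
Line 8: ['green', 'sleepy'] (min_width=12, slack=0)
Line 9: ['light', 'give'] (min_width=10, slack=2)
Line 10: ['who'] (min_width=3, slack=9)

Answer: mineral go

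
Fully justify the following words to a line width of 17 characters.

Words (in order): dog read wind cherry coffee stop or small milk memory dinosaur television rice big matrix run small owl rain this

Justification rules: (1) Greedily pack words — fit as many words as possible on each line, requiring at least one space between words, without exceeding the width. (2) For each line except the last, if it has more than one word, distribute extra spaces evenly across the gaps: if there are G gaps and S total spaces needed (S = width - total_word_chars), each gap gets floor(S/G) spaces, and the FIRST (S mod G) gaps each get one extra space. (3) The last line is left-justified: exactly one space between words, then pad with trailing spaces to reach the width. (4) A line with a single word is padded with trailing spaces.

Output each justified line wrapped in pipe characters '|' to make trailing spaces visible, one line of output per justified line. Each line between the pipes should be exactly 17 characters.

Line 1: ['dog', 'read', 'wind'] (min_width=13, slack=4)
Line 2: ['cherry', 'coffee'] (min_width=13, slack=4)
Line 3: ['stop', 'or', 'small'] (min_width=13, slack=4)
Line 4: ['milk', 'memory'] (min_width=11, slack=6)
Line 5: ['dinosaur'] (min_width=8, slack=9)
Line 6: ['television', 'rice'] (min_width=15, slack=2)
Line 7: ['big', 'matrix', 'run'] (min_width=14, slack=3)
Line 8: ['small', 'owl', 'rain'] (min_width=14, slack=3)
Line 9: ['this'] (min_width=4, slack=13)

Answer: |dog   read   wind|
|cherry     coffee|
|stop   or   small|
|milk       memory|
|dinosaur         |
|television   rice|
|big   matrix  run|
|small   owl  rain|
|this             |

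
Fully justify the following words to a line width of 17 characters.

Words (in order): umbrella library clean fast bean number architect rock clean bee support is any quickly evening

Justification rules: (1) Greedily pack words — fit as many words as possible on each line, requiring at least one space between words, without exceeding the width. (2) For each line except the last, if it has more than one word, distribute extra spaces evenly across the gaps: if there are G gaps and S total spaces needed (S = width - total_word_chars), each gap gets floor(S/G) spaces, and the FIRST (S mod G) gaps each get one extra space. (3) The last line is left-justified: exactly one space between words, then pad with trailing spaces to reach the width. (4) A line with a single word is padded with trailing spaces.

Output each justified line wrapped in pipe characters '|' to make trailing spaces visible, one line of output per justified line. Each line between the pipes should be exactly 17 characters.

Line 1: ['umbrella', 'library'] (min_width=16, slack=1)
Line 2: ['clean', 'fast', 'bean'] (min_width=15, slack=2)
Line 3: ['number', 'architect'] (min_width=16, slack=1)
Line 4: ['rock', 'clean', 'bee'] (min_width=14, slack=3)
Line 5: ['support', 'is', 'any'] (min_width=14, slack=3)
Line 6: ['quickly', 'evening'] (min_width=15, slack=2)

Answer: |umbrella  library|
|clean  fast  bean|
|number  architect|
|rock   clean  bee|
|support   is  any|
|quickly evening  |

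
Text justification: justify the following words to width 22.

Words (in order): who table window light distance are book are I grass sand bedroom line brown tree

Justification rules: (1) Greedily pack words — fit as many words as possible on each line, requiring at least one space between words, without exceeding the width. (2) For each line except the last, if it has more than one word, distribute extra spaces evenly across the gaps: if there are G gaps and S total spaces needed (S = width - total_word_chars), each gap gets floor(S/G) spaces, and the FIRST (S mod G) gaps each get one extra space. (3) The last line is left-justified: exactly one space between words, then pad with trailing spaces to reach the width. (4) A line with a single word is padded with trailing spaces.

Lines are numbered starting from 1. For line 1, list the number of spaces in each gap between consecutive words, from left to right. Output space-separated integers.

Line 1: ['who', 'table', 'window', 'light'] (min_width=22, slack=0)
Line 2: ['distance', 'are', 'book', 'are'] (min_width=21, slack=1)
Line 3: ['I', 'grass', 'sand', 'bedroom'] (min_width=20, slack=2)
Line 4: ['line', 'brown', 'tree'] (min_width=15, slack=7)

Answer: 1 1 1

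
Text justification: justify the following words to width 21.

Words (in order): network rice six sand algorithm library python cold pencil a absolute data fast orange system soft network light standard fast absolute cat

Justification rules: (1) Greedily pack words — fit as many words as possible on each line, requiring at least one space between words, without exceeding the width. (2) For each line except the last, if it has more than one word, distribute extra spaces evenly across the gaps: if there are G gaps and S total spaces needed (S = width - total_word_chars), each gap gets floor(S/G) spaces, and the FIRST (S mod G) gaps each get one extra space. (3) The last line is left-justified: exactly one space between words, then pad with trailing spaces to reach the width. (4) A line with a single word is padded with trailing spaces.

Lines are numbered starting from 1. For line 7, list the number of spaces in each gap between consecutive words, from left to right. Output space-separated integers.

Line 1: ['network', 'rice', 'six', 'sand'] (min_width=21, slack=0)
Line 2: ['algorithm', 'library'] (min_width=17, slack=4)
Line 3: ['python', 'cold', 'pencil', 'a'] (min_width=20, slack=1)
Line 4: ['absolute', 'data', 'fast'] (min_width=18, slack=3)
Line 5: ['orange', 'system', 'soft'] (min_width=18, slack=3)
Line 6: ['network', 'light'] (min_width=13, slack=8)
Line 7: ['standard', 'fast'] (min_width=13, slack=8)
Line 8: ['absolute', 'cat'] (min_width=12, slack=9)

Answer: 9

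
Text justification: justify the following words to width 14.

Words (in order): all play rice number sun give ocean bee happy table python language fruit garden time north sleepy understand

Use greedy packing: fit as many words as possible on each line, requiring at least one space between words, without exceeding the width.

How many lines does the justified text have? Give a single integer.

Answer: 9

Derivation:
Line 1: ['all', 'play', 'rice'] (min_width=13, slack=1)
Line 2: ['number', 'sun'] (min_width=10, slack=4)
Line 3: ['give', 'ocean', 'bee'] (min_width=14, slack=0)
Line 4: ['happy', 'table'] (min_width=11, slack=3)
Line 5: ['python'] (min_width=6, slack=8)
Line 6: ['language', 'fruit'] (min_width=14, slack=0)
Line 7: ['garden', 'time'] (min_width=11, slack=3)
Line 8: ['north', 'sleepy'] (min_width=12, slack=2)
Line 9: ['understand'] (min_width=10, slack=4)
Total lines: 9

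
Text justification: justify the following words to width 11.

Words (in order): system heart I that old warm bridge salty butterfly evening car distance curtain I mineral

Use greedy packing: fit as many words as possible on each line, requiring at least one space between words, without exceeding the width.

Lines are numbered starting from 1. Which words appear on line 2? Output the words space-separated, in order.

Answer: heart I

Derivation:
Line 1: ['system'] (min_width=6, slack=5)
Line 2: ['heart', 'I'] (min_width=7, slack=4)
Line 3: ['that', 'old'] (min_width=8, slack=3)
Line 4: ['warm', 'bridge'] (min_width=11, slack=0)
Line 5: ['salty'] (min_width=5, slack=6)
Line 6: ['butterfly'] (min_width=9, slack=2)
Line 7: ['evening', 'car'] (min_width=11, slack=0)
Line 8: ['distance'] (min_width=8, slack=3)
Line 9: ['curtain', 'I'] (min_width=9, slack=2)
Line 10: ['mineral'] (min_width=7, slack=4)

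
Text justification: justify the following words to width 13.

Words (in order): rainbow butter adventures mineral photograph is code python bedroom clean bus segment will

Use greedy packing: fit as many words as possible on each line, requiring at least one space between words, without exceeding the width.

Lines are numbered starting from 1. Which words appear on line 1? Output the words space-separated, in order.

Answer: rainbow

Derivation:
Line 1: ['rainbow'] (min_width=7, slack=6)
Line 2: ['butter'] (min_width=6, slack=7)
Line 3: ['adventures'] (min_width=10, slack=3)
Line 4: ['mineral'] (min_width=7, slack=6)
Line 5: ['photograph', 'is'] (min_width=13, slack=0)
Line 6: ['code', 'python'] (min_width=11, slack=2)
Line 7: ['bedroom', 'clean'] (min_width=13, slack=0)
Line 8: ['bus', 'segment'] (min_width=11, slack=2)
Line 9: ['will'] (min_width=4, slack=9)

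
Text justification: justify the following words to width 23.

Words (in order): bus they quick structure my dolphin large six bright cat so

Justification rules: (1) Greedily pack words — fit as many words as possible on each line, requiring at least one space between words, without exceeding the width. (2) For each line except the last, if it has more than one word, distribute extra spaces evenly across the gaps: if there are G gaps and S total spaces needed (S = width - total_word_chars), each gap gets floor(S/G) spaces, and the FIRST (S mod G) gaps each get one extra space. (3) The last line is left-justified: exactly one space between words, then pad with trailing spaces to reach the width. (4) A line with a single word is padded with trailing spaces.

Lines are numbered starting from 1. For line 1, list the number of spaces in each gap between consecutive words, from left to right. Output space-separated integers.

Line 1: ['bus', 'they', 'quick'] (min_width=14, slack=9)
Line 2: ['structure', 'my', 'dolphin'] (min_width=20, slack=3)
Line 3: ['large', 'six', 'bright', 'cat', 'so'] (min_width=23, slack=0)

Answer: 6 5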